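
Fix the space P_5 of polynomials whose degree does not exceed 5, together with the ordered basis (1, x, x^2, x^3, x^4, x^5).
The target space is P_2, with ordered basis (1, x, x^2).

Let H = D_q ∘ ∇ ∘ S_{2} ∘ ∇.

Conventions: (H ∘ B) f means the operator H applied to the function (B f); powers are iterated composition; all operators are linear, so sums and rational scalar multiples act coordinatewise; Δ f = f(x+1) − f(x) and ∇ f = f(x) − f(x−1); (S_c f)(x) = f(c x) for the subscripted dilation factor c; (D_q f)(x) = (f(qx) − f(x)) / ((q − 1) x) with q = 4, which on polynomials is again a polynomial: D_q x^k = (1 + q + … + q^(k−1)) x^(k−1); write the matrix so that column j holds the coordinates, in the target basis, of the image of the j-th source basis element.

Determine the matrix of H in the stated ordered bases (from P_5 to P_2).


image of 1: 0
image of x: 0
image of x^2: 0
image of x^3: 24
image of x^4: 480x - 144
image of x^5: 6720x^2 - 3600x + 640
each image's coordinates form column j of the matrix

the matrix is [[0, 0, 0, 24, -144, 640]; [0, 0, 0, 0, 480, -3600]; [0, 0, 0, 0, 0, 6720]] (rows listed top to bottom)


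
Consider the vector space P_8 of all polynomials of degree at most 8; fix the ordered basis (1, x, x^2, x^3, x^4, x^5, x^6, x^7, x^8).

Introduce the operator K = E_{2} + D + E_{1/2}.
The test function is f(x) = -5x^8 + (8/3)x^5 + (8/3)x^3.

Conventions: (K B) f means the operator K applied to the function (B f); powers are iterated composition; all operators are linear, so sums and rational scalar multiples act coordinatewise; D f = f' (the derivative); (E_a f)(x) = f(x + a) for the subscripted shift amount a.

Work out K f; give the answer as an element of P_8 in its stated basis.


the image equals g(x) = -10x^8 - 140x^7 - 595x^6 - (6809/3)x^5 - (133805/24)x^4 - (106201/12)x^3 - (418441/48)x^2 - (233863/48)x - 900815/768

E_{2} f = -5x^8 - 80x^7 - 560x^6 - (6712/3)x^5 - (16720/3)x^4 - (26552/3)x^3 - (26192/3)x^2 - (14624/3)x - 3520/3
D f = -40x^7 + (40/3)x^4 + 8x^2
E_{1/2} f = -5x^8 - 20x^7 - 35x^6 - (97/3)x^5 - (365/24)x^4 + (7/12)x^3 + (247/48)x^2 + (121/48)x + 305/768
(E_{2} + D + E_{1/2}) f = -10x^8 - 140x^7 - 595x^6 - (6809/3)x^5 - (133805/24)x^4 - (106201/12)x^3 - (418441/48)x^2 - (233863/48)x - 900815/768


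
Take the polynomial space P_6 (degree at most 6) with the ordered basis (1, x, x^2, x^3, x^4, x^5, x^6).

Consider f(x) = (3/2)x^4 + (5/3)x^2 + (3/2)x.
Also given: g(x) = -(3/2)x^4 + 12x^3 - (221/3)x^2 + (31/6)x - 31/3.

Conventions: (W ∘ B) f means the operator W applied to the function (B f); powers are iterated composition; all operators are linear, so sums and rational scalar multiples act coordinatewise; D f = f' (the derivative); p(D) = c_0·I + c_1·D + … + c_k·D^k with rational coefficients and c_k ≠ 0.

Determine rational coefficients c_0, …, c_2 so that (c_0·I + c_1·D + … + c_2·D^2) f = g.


p(D) = -I + 2·D − 4·D^2, i.e. c_0 = -1, c_1 = 2, c_2 = -4

D^0 f = (3/2)x^4 + (5/3)x^2 + (3/2)x
D^1 f = 6x^3 + (10/3)x + 3/2
D^2 f = 18x^2 + 10/3
matching coefficients of g against c_0 f + c_1 Df + … from the top degree down determines the c_i
solution: c_0 = -1, c_1 = 2, c_2 = -4


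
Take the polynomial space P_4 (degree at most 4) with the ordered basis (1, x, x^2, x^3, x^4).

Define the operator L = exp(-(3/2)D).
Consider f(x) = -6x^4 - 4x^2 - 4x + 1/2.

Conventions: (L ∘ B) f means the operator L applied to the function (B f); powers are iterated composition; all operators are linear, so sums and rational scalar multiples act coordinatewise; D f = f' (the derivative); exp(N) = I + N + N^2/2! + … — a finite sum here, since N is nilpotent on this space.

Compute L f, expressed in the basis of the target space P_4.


g(x) = -6x^4 + 36x^3 - 85x^2 + 89x - 263/8

order-1 term: 36x^3 + 12x + 6
order-2 term: -81x^2 - 9
order-3 term: 81x
order-4 term: -243/8
the series for exp(-(3/2)D) f terminates at order 4
exp(-(3/2)D) f = -6x^4 + 36x^3 - 85x^2 + 89x - 263/8


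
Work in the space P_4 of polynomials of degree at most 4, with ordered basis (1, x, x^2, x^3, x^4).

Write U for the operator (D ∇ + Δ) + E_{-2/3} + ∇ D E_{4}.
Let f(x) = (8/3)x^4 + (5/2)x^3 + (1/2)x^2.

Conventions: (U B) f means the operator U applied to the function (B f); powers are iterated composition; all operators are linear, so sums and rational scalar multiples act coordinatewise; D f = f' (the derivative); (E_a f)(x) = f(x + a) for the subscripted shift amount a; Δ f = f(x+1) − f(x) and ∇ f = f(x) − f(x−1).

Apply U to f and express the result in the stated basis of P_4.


∇ f = (32/3)x^3 - (17/2)x^2 + (25/6)x - 2/3
D ∇ f = 32x^2 - 17x + 25/6
Δ f = (32/3)x^3 + (47/2)x^2 + (115/6)x + 17/3
(D ∇ + Δ) f = (32/3)x^3 + (111/2)x^2 + (13/6)x + 59/6
E_{-2/3} f = (8/3)x^4 - (83/18)x^3 + (47/18)x^2 - (40/81)x + 2/243
E_{4} f = (8/3)x^4 + (271/6)x^3 + (573/2)x^2 + (2420/3)x + 2552/3
D E_{4} f = (32/3)x^3 + (271/2)x^2 + 573x + 2420/3
∇ D E_{4} f = 32x^2 + 239x + 2689/6
((D ∇ + Δ) + E_{-2/3} + ∇ D E_{4}) f = (8/3)x^4 + (109/18)x^3 + (811/9)x^2 + (38989/162)x + 111296/243

the result is g(x) = (8/3)x^4 + (109/18)x^3 + (811/9)x^2 + (38989/162)x + 111296/243


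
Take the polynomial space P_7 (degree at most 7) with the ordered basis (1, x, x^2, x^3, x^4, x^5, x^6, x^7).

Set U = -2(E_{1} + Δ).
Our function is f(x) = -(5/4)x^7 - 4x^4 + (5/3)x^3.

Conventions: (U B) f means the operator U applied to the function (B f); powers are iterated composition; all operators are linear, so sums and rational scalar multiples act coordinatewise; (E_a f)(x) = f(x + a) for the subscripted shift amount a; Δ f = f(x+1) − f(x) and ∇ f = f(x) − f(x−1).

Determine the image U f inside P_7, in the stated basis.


the result is g(x) = (5/2)x^7 + 35x^6 + 105x^5 + 183x^4 + (707/3)x^3 + 181x^2 + 79x + 43/3

E_{1} f = -(5/4)x^7 - (35/4)x^6 - (105/4)x^5 - (191/4)x^4 - (697/12)x^3 - (181/4)x^2 - (79/4)x - 43/12
Δ f = -(35/4)x^6 - (105/4)x^5 - (175/4)x^4 - (239/4)x^3 - (181/4)x^2 - (79/4)x - 43/12
(E_{1} + Δ) f = -(5/4)x^7 - (35/2)x^6 - (105/2)x^5 - (183/2)x^4 - (707/6)x^3 - (181/2)x^2 - (79/2)x - 43/6
(-2(E_{1} + Δ)) f = (5/2)x^7 + 35x^6 + 105x^5 + 183x^4 + (707/3)x^3 + 181x^2 + 79x + 43/3


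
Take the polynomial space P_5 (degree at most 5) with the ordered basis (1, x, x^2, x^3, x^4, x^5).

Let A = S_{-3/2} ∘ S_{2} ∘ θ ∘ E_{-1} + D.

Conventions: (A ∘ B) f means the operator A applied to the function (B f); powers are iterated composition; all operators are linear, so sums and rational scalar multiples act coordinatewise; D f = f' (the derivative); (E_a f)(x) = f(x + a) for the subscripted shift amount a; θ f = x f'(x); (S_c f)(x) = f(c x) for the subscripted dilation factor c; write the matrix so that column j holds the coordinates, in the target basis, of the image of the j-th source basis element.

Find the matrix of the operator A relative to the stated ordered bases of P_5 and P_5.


image of 1: 0
image of x: -3x + 1
image of x^2: 18x^2 + 8x
image of x^3: -81x^3 - 51x^2 - 9x
image of x^4: 324x^4 + 328x^3 + 108x^2 + 12x
image of x^5: -1215x^5 - 1615x^4 - 810x^3 - 180x^2 - 15x
each image's coordinates form column j of the matrix

the matrix is [[0, 1, 0, 0, 0, 0]; [0, -3, 8, -9, 12, -15]; [0, 0, 18, -51, 108, -180]; [0, 0, 0, -81, 328, -810]; [0, 0, 0, 0, 324, -1615]; [0, 0, 0, 0, 0, -1215]] (rows listed top to bottom)


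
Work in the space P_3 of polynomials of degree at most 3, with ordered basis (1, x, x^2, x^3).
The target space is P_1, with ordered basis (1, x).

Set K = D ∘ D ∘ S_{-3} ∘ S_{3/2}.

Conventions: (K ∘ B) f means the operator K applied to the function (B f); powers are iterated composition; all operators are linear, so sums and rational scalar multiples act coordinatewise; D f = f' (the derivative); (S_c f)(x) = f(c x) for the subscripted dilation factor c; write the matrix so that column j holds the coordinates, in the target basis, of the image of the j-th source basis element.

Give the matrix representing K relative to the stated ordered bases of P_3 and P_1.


the matrix is [[0, 0, 81/2, 0]; [0, 0, 0, -2187/4]] (rows listed top to bottom)

image of 1: 0
image of x: 0
image of x^2: 81/2
image of x^3: -(2187/4)x
each image's coordinates form column j of the matrix


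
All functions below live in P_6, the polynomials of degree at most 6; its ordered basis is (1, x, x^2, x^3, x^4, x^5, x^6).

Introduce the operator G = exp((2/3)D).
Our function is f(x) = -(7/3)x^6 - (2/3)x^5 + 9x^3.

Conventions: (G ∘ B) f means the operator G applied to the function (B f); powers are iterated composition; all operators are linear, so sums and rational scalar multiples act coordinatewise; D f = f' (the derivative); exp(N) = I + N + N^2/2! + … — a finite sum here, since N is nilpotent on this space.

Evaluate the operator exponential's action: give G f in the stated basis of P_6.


the result is g(x) = -(7/3)x^6 - 10x^5 - (160/9)x^4 - (631/81)x^3 + (82/9)x^2 + (2308/243)x + 5192/2187

order-1 term: -(28/3)x^5 - (20/9)x^4 + 18x^2
order-2 term: -(140/9)x^4 - (80/27)x^3 + 12x
order-3 term: -(1120/81)x^3 - (160/81)x^2 + 8/3
order-4 term: -(560/81)x^2 - (160/243)x
order-5 term: -(448/243)x - 64/729
order-6 term: -448/2187
the series for exp((2/3)D) f terminates at order 6
exp((2/3)D) f = -(7/3)x^6 - 10x^5 - (160/9)x^4 - (631/81)x^3 + (82/9)x^2 + (2308/243)x + 5192/2187


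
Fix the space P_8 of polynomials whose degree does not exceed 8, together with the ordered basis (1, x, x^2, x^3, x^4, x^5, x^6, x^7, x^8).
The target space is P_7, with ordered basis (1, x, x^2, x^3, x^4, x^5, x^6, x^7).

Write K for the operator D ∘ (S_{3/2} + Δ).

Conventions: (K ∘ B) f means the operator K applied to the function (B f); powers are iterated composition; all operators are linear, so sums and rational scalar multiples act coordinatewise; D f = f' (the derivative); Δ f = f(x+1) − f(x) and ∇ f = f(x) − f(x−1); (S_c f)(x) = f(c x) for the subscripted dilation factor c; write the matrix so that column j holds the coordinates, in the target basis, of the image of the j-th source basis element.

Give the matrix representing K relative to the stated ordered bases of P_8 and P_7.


the matrix is [[0, 3/2, 2, 3, 4, 5, 6, 7, 8]; [0, 0, 9/2, 6, 12, 20, 30, 42, 56]; [0, 0, 0, 81/8, 12, 30, 60, 105, 168]; [0, 0, 0, 0, 81/4, 20, 60, 140, 280]; [0, 0, 0, 0, 0, 1215/32, 30, 105, 280]; [0, 0, 0, 0, 0, 0, 2187/32, 42, 168]; [0, 0, 0, 0, 0, 0, 0, 15309/128, 56]; [0, 0, 0, 0, 0, 0, 0, 0, 6561/32]] (rows listed top to bottom)

image of 1: 0
image of x: 3/2
image of x^2: (9/2)x + 2
image of x^3: (81/8)x^2 + 6x + 3
image of x^4: (81/4)x^3 + 12x^2 + 12x + 4
image of x^5: (1215/32)x^4 + 20x^3 + 30x^2 + 20x + 5
image of x^6: (2187/32)x^5 + 30x^4 + 60x^3 + 60x^2 + 30x + 6
image of x^7: (15309/128)x^6 + 42x^5 + 105x^4 + 140x^3 + 105x^2 + 42x + 7
image of x^8: (6561/32)x^7 + 56x^6 + 168x^5 + 280x^4 + 280x^3 + 168x^2 + 56x + 8
each image's coordinates form column j of the matrix


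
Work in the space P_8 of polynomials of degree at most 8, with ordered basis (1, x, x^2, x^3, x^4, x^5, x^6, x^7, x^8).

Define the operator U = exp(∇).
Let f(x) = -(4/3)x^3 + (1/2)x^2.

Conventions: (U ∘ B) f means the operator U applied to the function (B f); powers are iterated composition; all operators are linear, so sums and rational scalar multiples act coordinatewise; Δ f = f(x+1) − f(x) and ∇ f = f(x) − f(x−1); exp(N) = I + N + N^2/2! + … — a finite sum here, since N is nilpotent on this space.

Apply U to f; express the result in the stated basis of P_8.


the result is g(x) = -(4/3)x^3 - (7/2)x^2 + x + 4/3

order-1 term: -4x^2 + 5x - 11/6
order-2 term: -4x + 9/2
order-3 term: -4/3
the series for exp(∇) f terminates at order 3
exp(∇) f = -(4/3)x^3 - (7/2)x^2 + x + 4/3


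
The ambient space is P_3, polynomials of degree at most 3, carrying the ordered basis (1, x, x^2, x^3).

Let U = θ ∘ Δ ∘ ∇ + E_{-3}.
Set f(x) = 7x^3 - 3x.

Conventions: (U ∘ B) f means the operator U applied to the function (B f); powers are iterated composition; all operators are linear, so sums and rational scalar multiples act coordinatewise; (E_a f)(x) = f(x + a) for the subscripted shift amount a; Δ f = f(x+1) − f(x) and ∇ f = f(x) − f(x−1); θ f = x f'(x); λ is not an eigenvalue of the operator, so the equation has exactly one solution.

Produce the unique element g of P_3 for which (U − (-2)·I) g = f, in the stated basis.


g(x) = (7/3)x^3 + 7x^2 - (38/3)x - 38/3

write g with unknown coordinates in the stated basis and equate coefficients in (U − (-2)·I) g = f
solving from the highest basis element down gives g = (7/3)x^3 + 7x^2 - (38/3)x - 38/3
check: U g = (7/3)x^3 - 14x^2 + (67/3)x + 76/3
so U g − (-2)·g = 7x^3 - 3x = f ✓


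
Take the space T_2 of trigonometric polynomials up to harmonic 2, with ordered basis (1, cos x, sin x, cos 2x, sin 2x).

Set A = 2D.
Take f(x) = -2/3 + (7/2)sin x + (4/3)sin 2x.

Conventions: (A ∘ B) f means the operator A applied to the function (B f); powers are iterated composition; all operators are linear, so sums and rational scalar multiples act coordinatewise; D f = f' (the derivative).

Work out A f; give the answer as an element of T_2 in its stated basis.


the result is g(x) = 7cos x + (16/3)cos 2x

D f = (7/2)cos x + (8/3)cos 2x
(2D) f = 7cos x + (16/3)cos 2x


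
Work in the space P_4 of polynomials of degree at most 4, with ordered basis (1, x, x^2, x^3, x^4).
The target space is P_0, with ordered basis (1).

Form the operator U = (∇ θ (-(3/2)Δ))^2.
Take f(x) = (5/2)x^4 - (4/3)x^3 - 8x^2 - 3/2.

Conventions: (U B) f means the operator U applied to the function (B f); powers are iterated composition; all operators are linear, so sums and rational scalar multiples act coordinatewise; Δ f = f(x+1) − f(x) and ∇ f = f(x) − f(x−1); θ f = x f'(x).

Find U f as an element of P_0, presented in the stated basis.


Δ f = 10x^3 + 11x^2 - 10x - 41/6
(-(3/2)Δ) f = -15x^3 - (33/2)x^2 + 15x + 41/4
θ (-(3/2)Δ) f = -45x^3 - 33x^2 + 15x
∇ θ (-(3/2)Δ) f = -135x^2 + 69x + 3
Δ (∇ θ (-(3/2)Δ)) f = -270x - 66
(-(3/2)Δ) (∇ θ (-(3/2)Δ)) f = 405x + 99
θ (-(3/2)Δ) (∇ θ (-(3/2)Δ)) f = 405x
∇ θ (-(3/2)Δ) (∇ θ (-(3/2)Δ)) f = 405

the image equals g(x) = 405


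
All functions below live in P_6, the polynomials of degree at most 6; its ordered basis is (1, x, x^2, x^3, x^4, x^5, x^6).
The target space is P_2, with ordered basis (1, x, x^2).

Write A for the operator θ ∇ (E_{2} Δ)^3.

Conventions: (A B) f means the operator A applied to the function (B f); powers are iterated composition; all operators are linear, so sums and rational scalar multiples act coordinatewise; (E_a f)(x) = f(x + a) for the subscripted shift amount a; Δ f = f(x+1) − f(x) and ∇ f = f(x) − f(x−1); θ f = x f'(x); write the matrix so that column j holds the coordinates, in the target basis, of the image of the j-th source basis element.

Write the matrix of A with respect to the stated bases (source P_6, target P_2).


image of 1: 0
image of x: 0
image of x^2: 0
image of x^3: 0
image of x^4: 0
image of x^5: 120x
image of x^6: 720x^2 + 5040x
each image's coordinates form column j of the matrix

the matrix is [[0, 0, 0, 0, 0, 0, 0]; [0, 0, 0, 0, 0, 120, 5040]; [0, 0, 0, 0, 0, 0, 720]] (rows listed top to bottom)


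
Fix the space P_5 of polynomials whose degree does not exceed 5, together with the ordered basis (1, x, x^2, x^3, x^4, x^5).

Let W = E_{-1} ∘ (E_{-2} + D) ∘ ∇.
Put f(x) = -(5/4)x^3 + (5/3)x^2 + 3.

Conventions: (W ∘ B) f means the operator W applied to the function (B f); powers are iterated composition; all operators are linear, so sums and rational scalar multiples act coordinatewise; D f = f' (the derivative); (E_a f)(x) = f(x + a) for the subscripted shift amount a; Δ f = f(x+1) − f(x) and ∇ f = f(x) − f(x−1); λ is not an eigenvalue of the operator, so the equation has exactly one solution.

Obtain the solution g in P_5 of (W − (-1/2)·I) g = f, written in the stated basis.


the image equals g(x) = -(5/2)x^3 + (55/3)x^2 - (445/3)x + 626

write g with unknown coordinates in the stated basis and equate coefficients in (W − (-1/2)·I) g = f
solving from the highest basis element down gives g = -(5/2)x^3 + (55/3)x^2 - (445/3)x + 626
check: W g = -(15/2)x^2 + (445/6)x - 310
so W g − (-1/2)·g = -(5/4)x^3 + (5/3)x^2 + 3 = f ✓


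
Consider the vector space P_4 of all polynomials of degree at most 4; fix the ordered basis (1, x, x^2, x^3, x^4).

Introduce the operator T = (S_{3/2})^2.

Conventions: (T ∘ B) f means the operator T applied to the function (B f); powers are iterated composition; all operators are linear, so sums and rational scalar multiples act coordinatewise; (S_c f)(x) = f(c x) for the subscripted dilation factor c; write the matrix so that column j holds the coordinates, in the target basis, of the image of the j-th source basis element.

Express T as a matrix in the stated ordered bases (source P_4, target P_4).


image of 1: 1
image of x: (9/4)x
image of x^2: (81/16)x^2
image of x^3: (729/64)x^3
image of x^4: (6561/256)x^4
each image's coordinates form column j of the matrix

the matrix is [[1, 0, 0, 0, 0]; [0, 9/4, 0, 0, 0]; [0, 0, 81/16, 0, 0]; [0, 0, 0, 729/64, 0]; [0, 0, 0, 0, 6561/256]] (rows listed top to bottom)


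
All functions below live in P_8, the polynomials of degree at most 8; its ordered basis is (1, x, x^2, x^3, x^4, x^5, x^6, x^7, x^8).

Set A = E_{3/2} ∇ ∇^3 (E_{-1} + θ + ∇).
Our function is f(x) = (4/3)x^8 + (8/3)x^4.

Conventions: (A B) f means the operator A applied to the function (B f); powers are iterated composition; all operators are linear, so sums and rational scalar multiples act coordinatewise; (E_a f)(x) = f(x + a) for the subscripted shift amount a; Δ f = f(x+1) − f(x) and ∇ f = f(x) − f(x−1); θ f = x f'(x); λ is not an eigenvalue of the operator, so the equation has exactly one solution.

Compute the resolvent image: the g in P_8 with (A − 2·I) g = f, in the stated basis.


g(x) = -(2/3)x^8 - (15124/3)x^4 + 10080x^3 - 17640x^2 + 12600x - 306827

write g with unknown coordinates in the stated basis and equate coefficients in (A − 2·I) g = f
solving from the highest basis element down gives g = -(2/3)x^8 - (15124/3)x^4 + 10080x^3 - 17640x^2 + 12600x - 306827
check: A g = -10080x^4 + 20160x^3 - 35280x^2 + 25200x - 613654
so A g − 2·g = (4/3)x^8 + (8/3)x^4 = f ✓


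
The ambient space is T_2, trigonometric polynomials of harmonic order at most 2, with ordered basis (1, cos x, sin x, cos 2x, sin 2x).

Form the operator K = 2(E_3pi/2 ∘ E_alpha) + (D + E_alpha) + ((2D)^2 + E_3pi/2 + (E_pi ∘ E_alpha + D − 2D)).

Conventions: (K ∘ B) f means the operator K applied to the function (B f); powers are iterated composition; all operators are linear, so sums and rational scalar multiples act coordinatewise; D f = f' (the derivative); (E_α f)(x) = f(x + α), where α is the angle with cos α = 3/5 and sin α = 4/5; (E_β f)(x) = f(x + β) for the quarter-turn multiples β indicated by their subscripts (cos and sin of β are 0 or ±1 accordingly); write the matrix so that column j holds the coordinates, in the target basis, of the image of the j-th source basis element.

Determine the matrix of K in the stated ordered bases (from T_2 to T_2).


the matrix is [[5, 0, 0, 0, 0]; [0, -12/5, -11/5, 0, 0]; [0, 11/5, -12/5, 0, 0]; [0, 0, 0, -17, 0]; [0, 0, 0, 0, -17]] (rows listed top to bottom)

image of 1: 5
image of cos x: -(12/5)cos x + (11/5)sin x
image of sin x: -(11/5)cos x - (12/5)sin x
image of cos 2x: -17cos 2x
image of sin 2x: -17sin 2x
each image's coordinates form column j of the matrix


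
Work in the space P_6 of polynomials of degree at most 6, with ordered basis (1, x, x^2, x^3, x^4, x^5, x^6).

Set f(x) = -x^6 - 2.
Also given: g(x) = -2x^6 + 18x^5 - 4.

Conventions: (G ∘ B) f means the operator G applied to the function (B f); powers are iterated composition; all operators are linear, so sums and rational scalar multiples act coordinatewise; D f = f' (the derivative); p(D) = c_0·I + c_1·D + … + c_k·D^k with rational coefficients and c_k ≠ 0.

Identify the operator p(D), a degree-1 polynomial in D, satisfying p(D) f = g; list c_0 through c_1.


c_0 = 2, c_1 = -3

D^0 f = -x^6 - 2
D^1 f = -6x^5
matching coefficients of g against c_0 f + c_1 Df + … from the top degree down determines the c_i
solution: c_0 = 2, c_1 = -3


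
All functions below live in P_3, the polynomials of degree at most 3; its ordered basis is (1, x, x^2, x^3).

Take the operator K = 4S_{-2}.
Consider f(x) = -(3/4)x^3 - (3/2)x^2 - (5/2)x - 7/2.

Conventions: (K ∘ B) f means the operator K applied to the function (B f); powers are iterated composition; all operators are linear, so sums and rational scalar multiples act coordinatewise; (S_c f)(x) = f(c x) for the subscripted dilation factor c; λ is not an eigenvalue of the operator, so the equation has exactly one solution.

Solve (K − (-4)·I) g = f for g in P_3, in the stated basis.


the result is g(x) = (3/112)x^3 - (3/40)x^2 + (5/8)x - 7/16

write g with unknown coordinates in the stated basis and equate coefficients in (K − (-4)·I) g = f
solving from the highest basis element down gives g = (3/112)x^3 - (3/40)x^2 + (5/8)x - 7/16
check: K g = -(6/7)x^3 - (6/5)x^2 - 5x - 7/4
so K g − (-4)·g = -(3/4)x^3 - (3/2)x^2 - (5/2)x - 7/2 = f ✓


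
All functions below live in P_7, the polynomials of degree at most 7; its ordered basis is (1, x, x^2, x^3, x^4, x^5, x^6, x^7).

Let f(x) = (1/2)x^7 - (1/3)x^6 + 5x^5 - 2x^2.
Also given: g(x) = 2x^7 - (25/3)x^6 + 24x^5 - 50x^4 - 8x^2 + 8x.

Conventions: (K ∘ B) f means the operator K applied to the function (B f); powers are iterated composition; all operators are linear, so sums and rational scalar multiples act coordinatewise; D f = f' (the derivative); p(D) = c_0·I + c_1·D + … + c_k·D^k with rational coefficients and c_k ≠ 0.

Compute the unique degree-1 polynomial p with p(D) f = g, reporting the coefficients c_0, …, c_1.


p(D) = 4·I − 2·D, i.e. c_0 = 4, c_1 = -2

D^0 f = (1/2)x^7 - (1/3)x^6 + 5x^5 - 2x^2
D^1 f = (7/2)x^6 - 2x^5 + 25x^4 - 4x
matching coefficients of g against c_0 f + c_1 Df + … from the top degree down determines the c_i
solution: c_0 = 4, c_1 = -2


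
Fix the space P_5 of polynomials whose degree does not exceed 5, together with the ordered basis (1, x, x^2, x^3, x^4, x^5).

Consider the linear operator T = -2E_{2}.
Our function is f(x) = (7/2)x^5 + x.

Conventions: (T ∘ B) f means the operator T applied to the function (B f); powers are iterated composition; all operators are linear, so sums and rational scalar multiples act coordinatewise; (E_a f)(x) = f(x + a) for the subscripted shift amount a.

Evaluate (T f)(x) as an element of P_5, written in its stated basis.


E_{2} f = (7/2)x^5 + 35x^4 + 140x^3 + 280x^2 + 281x + 114
(-2E_{2}) f = -7x^5 - 70x^4 - 280x^3 - 560x^2 - 562x - 228

the image equals g(x) = -7x^5 - 70x^4 - 280x^3 - 560x^2 - 562x - 228


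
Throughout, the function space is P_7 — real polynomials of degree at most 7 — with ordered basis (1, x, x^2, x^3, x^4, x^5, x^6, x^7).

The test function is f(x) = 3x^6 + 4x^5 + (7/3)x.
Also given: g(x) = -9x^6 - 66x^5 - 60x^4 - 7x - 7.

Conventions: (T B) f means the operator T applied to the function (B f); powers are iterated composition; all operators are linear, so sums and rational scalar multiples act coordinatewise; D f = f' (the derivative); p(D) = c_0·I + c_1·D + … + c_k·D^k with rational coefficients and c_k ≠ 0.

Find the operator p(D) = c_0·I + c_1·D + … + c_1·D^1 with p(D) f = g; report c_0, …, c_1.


c_0 = -3, c_1 = -3

D^0 f = 3x^6 + 4x^5 + (7/3)x
D^1 f = 18x^5 + 20x^4 + 7/3
matching coefficients of g against c_0 f + c_1 Df + … from the top degree down determines the c_i
solution: c_0 = -3, c_1 = -3


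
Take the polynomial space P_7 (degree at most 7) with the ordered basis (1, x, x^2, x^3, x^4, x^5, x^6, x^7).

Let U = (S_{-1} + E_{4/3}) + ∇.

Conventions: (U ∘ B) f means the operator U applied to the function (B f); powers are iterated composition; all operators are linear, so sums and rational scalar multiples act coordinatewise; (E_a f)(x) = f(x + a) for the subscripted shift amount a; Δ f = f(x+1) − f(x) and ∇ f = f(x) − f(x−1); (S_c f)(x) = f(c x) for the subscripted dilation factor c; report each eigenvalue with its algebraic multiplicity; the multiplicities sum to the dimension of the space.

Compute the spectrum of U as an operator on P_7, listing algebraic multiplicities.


image of 1: 2
image of x: 7/3
image of x^2: 2x^2 + (14/3)x + 7/9
image of x^3: 7x^2 + (7/3)x + 91/27
image of x^4: 2x^4 + (28/3)x^3 + (14/3)x^2 + (364/27)x + 175/81
image of x^5: (35/3)x^4 + (70/9)x^3 + (910/27)x^2 + (875/81)x + 1267/243
image of x^6: 2x^6 + 14x^5 + (35/3)x^4 + (1820/27)x^3 + (875/27)x^2 + (2534/81)x + 3367/729
image of x^7: (49/3)x^6 + (49/3)x^5 + (3185/27)x^4 + (6125/81)x^3 + (8869/81)x^2 + (23569/729)x + 18571/2187
the matrix is upper triangular; its diagonal is (2, 0, 2, 0, 2, 0, 2, 0)
for a triangular matrix the eigenvalues are the diagonal entries, with algebraic multiplicity their repetition count

λ = 0 (multiplicity 4), λ = 2 (multiplicity 4)


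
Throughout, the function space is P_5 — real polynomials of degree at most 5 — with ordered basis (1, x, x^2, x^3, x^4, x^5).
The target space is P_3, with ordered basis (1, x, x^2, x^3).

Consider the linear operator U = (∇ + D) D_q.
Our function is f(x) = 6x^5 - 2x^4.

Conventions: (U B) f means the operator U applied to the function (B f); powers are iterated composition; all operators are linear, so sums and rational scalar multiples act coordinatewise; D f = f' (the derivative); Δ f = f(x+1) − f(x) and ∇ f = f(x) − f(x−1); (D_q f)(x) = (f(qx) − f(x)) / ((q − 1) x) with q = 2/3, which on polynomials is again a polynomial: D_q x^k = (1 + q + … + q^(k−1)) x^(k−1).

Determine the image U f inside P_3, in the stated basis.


the result is g(x) = (3376/27)x^3 - (368/3)x^2 + (2078/27)x - 184/9

D_q f = (422/27)x^4 - (130/27)x^3
∇ D_q f = (1688/27)x^3 - (974/9)x^2 + (2078/27)x - 184/9
D D_q f = (1688/27)x^3 - (130/9)x^2
(∇ + D) D_q f = (3376/27)x^3 - (368/3)x^2 + (2078/27)x - 184/9


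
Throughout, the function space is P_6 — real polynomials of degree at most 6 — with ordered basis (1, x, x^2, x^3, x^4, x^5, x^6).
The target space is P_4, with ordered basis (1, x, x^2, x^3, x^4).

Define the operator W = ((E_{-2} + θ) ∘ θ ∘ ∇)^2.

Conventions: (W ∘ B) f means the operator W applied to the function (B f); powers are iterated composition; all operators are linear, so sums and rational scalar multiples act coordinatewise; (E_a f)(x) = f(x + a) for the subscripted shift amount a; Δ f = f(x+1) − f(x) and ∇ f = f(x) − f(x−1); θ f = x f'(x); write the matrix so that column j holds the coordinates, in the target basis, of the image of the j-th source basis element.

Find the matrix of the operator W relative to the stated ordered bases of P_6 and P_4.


image of 1: 0
image of x: 0
image of x^2: 0
image of x^3: 72x - 72
image of x^4: 864x^2 - 1872x + 1872
image of x^5: 4800x^3 - 15840x^2 + 31280x - 26480
image of x^6: 18000x^4 - 79200x^3 + 228960x^2 - 390960x + 282960
each image's coordinates form column j of the matrix

the matrix is [[0, 0, 0, -72, 1872, -26480, 282960]; [0, 0, 0, 72, -1872, 31280, -390960]; [0, 0, 0, 0, 864, -15840, 228960]; [0, 0, 0, 0, 0, 4800, -79200]; [0, 0, 0, 0, 0, 0, 18000]] (rows listed top to bottom)


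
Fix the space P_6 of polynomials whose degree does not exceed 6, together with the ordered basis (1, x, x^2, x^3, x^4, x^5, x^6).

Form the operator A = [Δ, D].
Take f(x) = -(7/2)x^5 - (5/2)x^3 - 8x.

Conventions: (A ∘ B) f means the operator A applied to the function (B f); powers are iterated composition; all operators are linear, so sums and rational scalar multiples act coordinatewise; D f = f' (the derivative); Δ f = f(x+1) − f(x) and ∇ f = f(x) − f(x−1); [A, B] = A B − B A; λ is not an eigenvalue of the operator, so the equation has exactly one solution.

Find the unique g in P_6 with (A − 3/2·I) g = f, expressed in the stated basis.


g(x) = (7/3)x^5 + (5/3)x^3 + (16/3)x

write g with unknown coordinates in the stated basis and equate coefficients in (A − 3/2·I) g = f
solving from the highest basis element down gives g = (7/3)x^5 + (5/3)x^3 + (16/3)x
check: A g = 0
so A g − 3/2·g = -(7/2)x^5 - (5/2)x^3 - 8x = f ✓


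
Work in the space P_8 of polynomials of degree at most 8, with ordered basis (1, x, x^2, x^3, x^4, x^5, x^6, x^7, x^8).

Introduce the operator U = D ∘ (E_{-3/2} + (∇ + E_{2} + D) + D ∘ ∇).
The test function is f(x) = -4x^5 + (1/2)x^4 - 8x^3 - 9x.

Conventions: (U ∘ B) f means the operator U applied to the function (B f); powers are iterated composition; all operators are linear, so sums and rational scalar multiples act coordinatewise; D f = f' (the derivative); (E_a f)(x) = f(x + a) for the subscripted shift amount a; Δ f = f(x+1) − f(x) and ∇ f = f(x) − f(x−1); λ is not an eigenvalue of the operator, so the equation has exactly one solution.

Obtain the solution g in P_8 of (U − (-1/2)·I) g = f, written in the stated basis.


write g with unknown coordinates in the stated basis and equate coefficients in (U − (-1/2)·I) g = f
solving from the highest basis element down gives g = -8x^5 + 161x^4 - 1792x^3 + 15324x^2 - 96024x + 307352
check: U g = -80x^4 + 888x^3 - 7662x^2 + 48003x - 153676
so U g − (-1/2)·g = -4x^5 + (1/2)x^4 - 8x^3 - 9x = f ✓

the image equals g(x) = -8x^5 + 161x^4 - 1792x^3 + 15324x^2 - 96024x + 307352


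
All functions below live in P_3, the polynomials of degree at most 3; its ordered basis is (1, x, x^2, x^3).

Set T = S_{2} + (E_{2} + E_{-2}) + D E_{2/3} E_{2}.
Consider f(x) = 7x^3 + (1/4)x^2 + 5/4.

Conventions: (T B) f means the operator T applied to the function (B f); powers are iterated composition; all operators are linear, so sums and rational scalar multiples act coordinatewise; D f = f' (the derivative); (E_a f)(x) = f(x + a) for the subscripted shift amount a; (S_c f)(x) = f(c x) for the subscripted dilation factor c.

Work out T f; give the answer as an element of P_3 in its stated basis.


S_{2} f = 56x^3 + x^2 + 5/4
E_{2} f = 7x^3 + (169/4)x^2 + 85x + 233/4
E_{-2} f = 7x^3 - (167/4)x^2 + 83x - 215/4
(E_{2} + E_{-2}) f = 14x^3 + (1/2)x^2 + 168x + 9/2
E_{2} f = 7x^3 + (169/4)x^2 + 85x + 233/4
E_{2/3} E_{2} f = 7x^3 + (225/4)x^2 + (452/3)x + 14663/108
D E_{2/3} E_{2} f = 21x^2 + (225/2)x + 452/3
(S_{2} + (E_{2} + E_{-2}) + D E_{2/3} E_{2}) f = 70x^3 + (45/2)x^2 + (561/2)x + 1877/12

the image equals g(x) = 70x^3 + (45/2)x^2 + (561/2)x + 1877/12


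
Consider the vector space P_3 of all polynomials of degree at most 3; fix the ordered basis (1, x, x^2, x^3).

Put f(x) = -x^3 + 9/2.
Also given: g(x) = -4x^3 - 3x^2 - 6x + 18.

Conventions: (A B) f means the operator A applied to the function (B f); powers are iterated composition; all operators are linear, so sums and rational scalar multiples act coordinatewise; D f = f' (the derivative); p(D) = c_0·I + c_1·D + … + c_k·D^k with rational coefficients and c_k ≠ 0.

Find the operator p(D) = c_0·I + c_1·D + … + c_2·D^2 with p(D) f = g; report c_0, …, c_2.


p(D) = 4·I + D + D^2, i.e. c_0 = 4, c_1 = 1, c_2 = 1

D^0 f = -x^3 + 9/2
D^1 f = -3x^2
D^2 f = -6x
matching coefficients of g against c_0 f + c_1 Df + … from the top degree down determines the c_i
solution: c_0 = 4, c_1 = 1, c_2 = 1


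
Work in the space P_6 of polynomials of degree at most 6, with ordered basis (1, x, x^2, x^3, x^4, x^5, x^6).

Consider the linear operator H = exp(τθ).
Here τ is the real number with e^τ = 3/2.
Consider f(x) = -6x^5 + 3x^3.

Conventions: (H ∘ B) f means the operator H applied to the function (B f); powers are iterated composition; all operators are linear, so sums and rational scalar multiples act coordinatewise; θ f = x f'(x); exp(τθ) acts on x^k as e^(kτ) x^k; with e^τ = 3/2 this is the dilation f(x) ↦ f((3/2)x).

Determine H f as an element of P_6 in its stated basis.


g(x) = -(729/16)x^5 + (81/8)x^3

exp(τθ) x^k = e^(kτ) x^k; with e^τ = 3/2 this sends x^k to (3/2)^k x^k
x^3 ↦ 27/8 x^3
x^5 ↦ 243/32 x^5
applying this coordinatewise to f: exp(τθ) f = -(729/16)x^5 + (81/8)x^3


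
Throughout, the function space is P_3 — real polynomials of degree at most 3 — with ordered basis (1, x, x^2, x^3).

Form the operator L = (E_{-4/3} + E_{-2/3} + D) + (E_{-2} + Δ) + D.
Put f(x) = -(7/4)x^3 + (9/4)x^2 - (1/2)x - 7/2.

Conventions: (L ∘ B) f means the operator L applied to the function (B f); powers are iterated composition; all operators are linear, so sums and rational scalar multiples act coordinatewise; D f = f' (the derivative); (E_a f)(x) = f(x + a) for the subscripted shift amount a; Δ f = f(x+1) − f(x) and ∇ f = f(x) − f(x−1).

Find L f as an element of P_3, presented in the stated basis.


g(x) = -(21/4)x^3 + 12x^2 - (527/12)x + 139/6

E_{-4/3} f = -(7/4)x^3 + (37/4)x^2 - (95/6)x + 287/54
E_{-2/3} f = -(7/4)x^3 + (23/4)x^2 - (35/6)x - 89/54
D f = -(21/4)x^2 + (9/2)x - 1/2
(E_{-4/3} + E_{-2/3} + D) f = -(7/2)x^3 + (39/4)x^2 - (103/6)x + 19/6
E_{-2} f = -(7/4)x^3 + (51/4)x^2 - (61/2)x + 41/2
Δ f = -(21/4)x^2 - (3/4)x
(E_{-2} + Δ) f = -(7/4)x^3 + (15/2)x^2 - (125/4)x + 41/2
D f = -(21/4)x^2 + (9/2)x - 1/2
((E_{-4/3} + E_{-2/3} + D) + (E_{-2} + Δ) + D) f = -(21/4)x^3 + 12x^2 - (527/12)x + 139/6


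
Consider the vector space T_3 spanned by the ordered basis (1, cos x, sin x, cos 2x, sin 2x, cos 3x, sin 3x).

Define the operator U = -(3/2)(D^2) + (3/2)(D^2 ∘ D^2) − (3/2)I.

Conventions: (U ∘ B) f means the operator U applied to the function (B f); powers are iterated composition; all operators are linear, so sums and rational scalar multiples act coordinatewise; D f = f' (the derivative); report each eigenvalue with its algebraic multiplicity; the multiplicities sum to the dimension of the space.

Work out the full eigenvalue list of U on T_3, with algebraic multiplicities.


λ = -3/2 (multiplicity 1), λ = 3/2 (multiplicity 2), λ = 57/2 (multiplicity 2), λ = 267/2 (multiplicity 2)

image of 1: -3/2
image of cos x: (3/2)cos x
image of sin x: (3/2)sin x
image of cos 2x: (57/2)cos 2x
image of sin 2x: (57/2)sin 2x
image of cos 3x: (267/2)cos 3x
image of sin 3x: (267/2)sin 3x
the matrix is diagonal; its diagonal is (-3/2, 3/2, 3/2, 57/2, 57/2, 267/2, 267/2)
for a triangular matrix the eigenvalues are the diagonal entries, with algebraic multiplicity their repetition count


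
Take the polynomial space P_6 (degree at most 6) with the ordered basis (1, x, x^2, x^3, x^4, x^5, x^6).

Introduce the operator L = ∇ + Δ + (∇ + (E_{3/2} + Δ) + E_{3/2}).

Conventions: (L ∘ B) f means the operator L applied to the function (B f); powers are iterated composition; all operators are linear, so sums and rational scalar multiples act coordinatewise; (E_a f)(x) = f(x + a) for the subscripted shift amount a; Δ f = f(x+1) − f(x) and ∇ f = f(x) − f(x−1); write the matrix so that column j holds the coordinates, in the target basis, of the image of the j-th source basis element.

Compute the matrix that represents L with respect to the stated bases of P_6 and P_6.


image of 1: 2
image of x: 2x + 7
image of x^2: 2x^2 + 14x + 9/2
image of x^3: 2x^3 + 21x^2 + (27/2)x + 43/4
image of x^4: 2x^4 + 28x^3 + 27x^2 + 43x + 81/8
image of x^5: 2x^5 + 35x^4 + 45x^3 + (215/2)x^2 + (405/8)x + 307/16
image of x^6: 2x^6 + 42x^5 + (135/2)x^4 + 215x^3 + (1215/8)x^2 + (921/8)x + 729/32
each image's coordinates form column j of the matrix

the matrix is [[2, 7, 9/2, 43/4, 81/8, 307/16, 729/32]; [0, 2, 14, 27/2, 43, 405/8, 921/8]; [0, 0, 2, 21, 27, 215/2, 1215/8]; [0, 0, 0, 2, 28, 45, 215]; [0, 0, 0, 0, 2, 35, 135/2]; [0, 0, 0, 0, 0, 2, 42]; [0, 0, 0, 0, 0, 0, 2]] (rows listed top to bottom)


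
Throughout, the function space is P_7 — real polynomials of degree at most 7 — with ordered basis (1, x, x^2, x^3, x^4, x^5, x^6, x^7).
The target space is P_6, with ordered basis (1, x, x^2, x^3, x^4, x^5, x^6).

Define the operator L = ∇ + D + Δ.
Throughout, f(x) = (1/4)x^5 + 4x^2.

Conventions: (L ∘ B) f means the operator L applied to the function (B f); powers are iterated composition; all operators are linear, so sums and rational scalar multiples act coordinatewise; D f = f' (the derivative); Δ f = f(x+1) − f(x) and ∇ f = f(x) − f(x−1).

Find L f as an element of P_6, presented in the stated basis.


g(x) = (15/4)x^4 + 5x^2 + 24x + 1/2

∇ f = (5/4)x^4 - (5/2)x^3 + (5/2)x^2 + (27/4)x - 15/4
D f = (5/4)x^4 + 8x
Δ f = (5/4)x^4 + (5/2)x^3 + (5/2)x^2 + (37/4)x + 17/4
(∇ + D + Δ) f = (15/4)x^4 + 5x^2 + 24x + 1/2


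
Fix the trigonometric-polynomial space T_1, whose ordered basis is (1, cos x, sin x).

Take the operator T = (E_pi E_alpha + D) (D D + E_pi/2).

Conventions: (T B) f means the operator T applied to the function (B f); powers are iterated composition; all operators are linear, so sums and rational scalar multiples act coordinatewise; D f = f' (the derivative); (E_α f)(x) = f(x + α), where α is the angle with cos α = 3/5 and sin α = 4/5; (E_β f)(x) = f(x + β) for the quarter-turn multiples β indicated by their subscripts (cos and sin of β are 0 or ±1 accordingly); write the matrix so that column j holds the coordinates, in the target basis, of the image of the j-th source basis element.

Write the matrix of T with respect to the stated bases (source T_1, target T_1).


image of 1: 1
image of cos x: (2/5)cos x + (4/5)sin x
image of sin x: -(4/5)cos x + (2/5)sin x
each image's coordinates form column j of the matrix

the matrix is [[1, 0, 0]; [0, 2/5, -4/5]; [0, 4/5, 2/5]] (rows listed top to bottom)


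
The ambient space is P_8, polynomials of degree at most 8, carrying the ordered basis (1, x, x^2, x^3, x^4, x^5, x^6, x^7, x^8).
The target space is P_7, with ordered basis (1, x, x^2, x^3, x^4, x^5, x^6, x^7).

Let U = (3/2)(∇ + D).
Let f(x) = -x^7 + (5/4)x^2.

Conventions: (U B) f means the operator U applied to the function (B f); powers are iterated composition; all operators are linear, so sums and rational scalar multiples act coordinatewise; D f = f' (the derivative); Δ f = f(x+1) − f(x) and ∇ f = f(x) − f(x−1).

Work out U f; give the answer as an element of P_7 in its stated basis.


the result is g(x) = -21x^6 + (63/2)x^5 - (105/2)x^4 + (105/2)x^3 - (63/2)x^2 + 18x - 27/8

∇ f = -7x^6 + 21x^5 - 35x^4 + 35x^3 - 21x^2 + (19/2)x - 9/4
D f = -7x^6 + (5/2)x
(∇ + D) f = -14x^6 + 21x^5 - 35x^4 + 35x^3 - 21x^2 + 12x - 9/4
((3/2)(∇ + D)) f = -21x^6 + (63/2)x^5 - (105/2)x^4 + (105/2)x^3 - (63/2)x^2 + 18x - 27/8


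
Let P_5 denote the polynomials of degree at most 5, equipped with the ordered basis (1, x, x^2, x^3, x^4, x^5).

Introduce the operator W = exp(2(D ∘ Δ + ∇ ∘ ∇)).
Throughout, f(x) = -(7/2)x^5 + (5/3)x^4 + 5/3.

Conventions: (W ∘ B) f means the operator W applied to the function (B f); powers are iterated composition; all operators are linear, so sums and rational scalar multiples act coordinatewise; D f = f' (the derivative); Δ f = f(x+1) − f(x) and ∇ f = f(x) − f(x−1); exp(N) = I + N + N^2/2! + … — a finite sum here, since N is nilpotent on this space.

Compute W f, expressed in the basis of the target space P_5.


order-1 term: -280x^3 + 290x^2 - 670x + 235
order-2 term: -3360x + 2000
the series for exp(2(D ∘ Δ + ∇ ∘ ∇)) f terminates at order 2
exp(2(D ∘ Δ + ∇ ∘ ∇)) f = -(7/2)x^5 + (5/3)x^4 - 280x^3 + 290x^2 - 4030x + 6710/3

the image equals g(x) = -(7/2)x^5 + (5/3)x^4 - 280x^3 + 290x^2 - 4030x + 6710/3


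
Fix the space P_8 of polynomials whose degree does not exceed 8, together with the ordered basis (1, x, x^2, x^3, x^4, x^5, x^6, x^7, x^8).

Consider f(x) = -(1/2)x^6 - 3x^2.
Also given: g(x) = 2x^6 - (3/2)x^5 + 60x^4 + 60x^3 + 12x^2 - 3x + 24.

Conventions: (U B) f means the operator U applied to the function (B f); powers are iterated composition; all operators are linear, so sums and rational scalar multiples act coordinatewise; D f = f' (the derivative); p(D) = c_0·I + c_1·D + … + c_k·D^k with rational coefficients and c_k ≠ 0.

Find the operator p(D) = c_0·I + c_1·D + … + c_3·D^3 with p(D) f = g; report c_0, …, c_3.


p(D) = -4·I + (1/2)·D − 4·D^2 − D^3, i.e. c_0 = -4, c_1 = 1/2, c_2 = -4, c_3 = -1

D^0 f = -(1/2)x^6 - 3x^2
D^1 f = -3x^5 - 6x
D^2 f = -15x^4 - 6
D^3 f = -60x^3
matching coefficients of g against c_0 f + c_1 Df + … from the top degree down determines the c_i
solution: c_0 = -4, c_1 = 1/2, c_2 = -4, c_3 = -1
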